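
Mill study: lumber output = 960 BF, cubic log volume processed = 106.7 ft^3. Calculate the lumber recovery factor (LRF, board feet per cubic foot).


Formula: LRF = Lumber Output (BF) / Log Input (ft^3)
LRF = 960 BF / 106.7 ft^3
LRF = 9.0 BF/ft^3

9.0


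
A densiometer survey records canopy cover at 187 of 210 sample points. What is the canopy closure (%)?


Formula: Canopy closure = covered points / total points * 100
Closure = 187 / 210 * 100
Closure = 0.8905 * 100 = 89.0%

89.0


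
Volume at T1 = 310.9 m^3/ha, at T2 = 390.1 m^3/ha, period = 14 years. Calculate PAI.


Formula: PAI = (V_T2 - V_T1) / (T2 - T1)
Volume increment = 390.1 - 310.9 = 79.2 m^3/ha
PAI = 79.2 / 14 = 5.66 m^3/ha/year

5.66


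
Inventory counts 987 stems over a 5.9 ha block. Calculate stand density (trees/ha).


Formula: Stand Density = N_trees / Area_ha
Density = 987 trees / 5.9 ha
Density = 167 trees/ha

167


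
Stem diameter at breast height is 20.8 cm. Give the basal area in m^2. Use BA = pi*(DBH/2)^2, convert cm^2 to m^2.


Formula: BA = pi * (DBH/2)^2 / 10000  (cm^2 to m^2)
Radius = DBH/2 = 20.8/2 = 10.4 cm
BA = pi * 10.4^2 / 10000
   = 339.7947 cm^2 / 10000
   = 0.034 m^2

0.034


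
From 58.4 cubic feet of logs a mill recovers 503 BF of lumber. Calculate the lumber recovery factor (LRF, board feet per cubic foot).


Formula: LRF = Lumber Output (BF) / Log Input (ft^3)
LRF = 503 BF / 58.4 ft^3
LRF = 8.61 BF/ft^3

8.61


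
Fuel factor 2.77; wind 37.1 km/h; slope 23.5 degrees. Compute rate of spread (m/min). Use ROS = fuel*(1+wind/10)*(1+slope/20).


Formula: ROS = fuel * (1 + wind/10) * (1 + slope/20)
Wind factor = 1 + 37.1/10 = 4.71
Slope factor = 1 + 23.5/20 = 2.175
ROS = 2.77 * 4.71 * 2.175 = 28.38 m/min

28.38


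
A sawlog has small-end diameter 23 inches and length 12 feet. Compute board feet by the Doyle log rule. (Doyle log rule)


Doyle: BF = (D - 4)^2 * L / 16
Adjusted diameter = 23 - 4 = 19 in
(D-4)^2 = 19^2 = 361
BF = 361 * 12 / 16 = 271 BF

271


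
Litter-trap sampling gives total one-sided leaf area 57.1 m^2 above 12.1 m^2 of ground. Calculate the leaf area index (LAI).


Formula: LAI = total leaf area / ground area  (dimensionless)
LAI = 57.1 m^2 / 12.1 m^2
LAI = 4.72

4.72


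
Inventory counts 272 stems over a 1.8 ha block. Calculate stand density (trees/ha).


Formula: Stand Density = N_trees / Area_ha
Density = 272 trees / 1.8 ha
Density = 151 trees/ha

151


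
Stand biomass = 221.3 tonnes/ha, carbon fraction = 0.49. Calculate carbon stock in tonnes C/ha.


Formula: Carbon Stock = Biomass * Carbon Fraction
C = 221.3 t/ha * 0.49
C = 108.4 t C/ha

108.4


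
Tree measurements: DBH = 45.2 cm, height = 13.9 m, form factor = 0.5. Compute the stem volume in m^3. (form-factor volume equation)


Formula: V = pi * (DBH/200)^2 * H * ff
Radius = DBH/200 = 45.2/200 = 0.226 m
Radius^2 = 0.226^2 = 0.051076 m^2
V = pi * 0.051076 * 13.9 * 0.5
V = 1.115 m^3

1.115


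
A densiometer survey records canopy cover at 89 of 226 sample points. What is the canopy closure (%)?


Formula: Canopy closure = covered points / total points * 100
Closure = 89 / 226 * 100
Closure = 0.3938 * 100 = 39.4%

39.4


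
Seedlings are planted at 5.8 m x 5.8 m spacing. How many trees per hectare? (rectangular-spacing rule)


Formula: TPH = 10000 m^2/ha / (spacing_x * spacing_y)
Area per tree = 5.8 m * 5.8 m = 33.64 m^2
TPH = 10000 / 33.64 = 297 trees/ha

297


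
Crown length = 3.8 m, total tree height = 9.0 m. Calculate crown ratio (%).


Formula: Crown Ratio = (Crown Length / Total Height) * 100
CR = (3.8 m / 9.0 m) * 100
CR = 0.4222 * 100 = 42.2%

42.2


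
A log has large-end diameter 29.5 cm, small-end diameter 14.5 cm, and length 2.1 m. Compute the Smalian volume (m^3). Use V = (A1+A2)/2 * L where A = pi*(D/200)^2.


Smalian: V = (A1 + A2)/2 * L,  A = pi*(D/200)^2
A1 = pi*(29.5/200)^2 = 0.068349 m^2
A2 = pi*(14.5/200)^2 = 0.016513 m^2
V = (0.068349+0.016513)/2*2.1 = 0.0891 m^3

0.0891


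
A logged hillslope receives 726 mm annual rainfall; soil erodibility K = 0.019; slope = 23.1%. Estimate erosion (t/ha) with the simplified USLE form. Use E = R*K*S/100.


Formula: E = R * K * S / 100  (simplified USLE)
R * K = 726 * 0.019 = 13.794
E = 13.794 * 23.1 / 100 = 3.19 t/ha

3.19


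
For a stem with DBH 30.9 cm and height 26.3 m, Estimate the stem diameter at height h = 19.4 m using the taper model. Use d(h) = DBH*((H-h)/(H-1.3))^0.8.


Taper: d(h) = DBH * ((H - h) / (H - 1.3))^0.8
Numerator = H - h = 26.3 - 19.4 = 6.9 m
Denominator = H - 1.3 = 26.3 - 1.3 = 25.0 m
Ratio = 6.9 / 25.0 = 0.276
d = 30.9 * 0.276^0.8 = 11.0 cm

11.0


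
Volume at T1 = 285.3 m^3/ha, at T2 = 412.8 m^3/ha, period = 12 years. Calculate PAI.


Formula: PAI = (V_T2 - V_T1) / (T2 - T1)
Volume increment = 412.8 - 285.3 = 127.5 m^3/ha
PAI = 127.5 / 12 = 10.63 m^3/ha/year

10.63


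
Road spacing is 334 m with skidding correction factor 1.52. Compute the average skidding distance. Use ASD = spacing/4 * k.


Formula: ASD = (spacing / 4) * correction
Uncorrected distance = spacing / 4 = 334 / 4 = 83.5 m
ASD = 83.5 * 1.52 = 127 m

127


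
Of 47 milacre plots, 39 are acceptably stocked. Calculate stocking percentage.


Formula: Stocking % = stocked plots / total plots * 100
Stocking = 39 / 47 * 100
Stocking = 0.8298 * 100 = 83.0%

83.0


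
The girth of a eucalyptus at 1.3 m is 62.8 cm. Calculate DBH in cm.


Formula: DBH = C / pi
DBH = 62.8 / pi
pi = 3.14159...
DBH = 20.0 cm

20.0


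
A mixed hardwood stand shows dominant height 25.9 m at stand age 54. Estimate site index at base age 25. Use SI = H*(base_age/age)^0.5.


Formula: SI = H_dom * (base_age / age)^0.5
Age ratio = 25 / 54 = 0.46296
sqrt(age_ratio) = 0.68041
SI = 25.9 * 0.68041 = 17.6 m

17.6


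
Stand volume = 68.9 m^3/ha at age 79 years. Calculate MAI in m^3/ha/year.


Formula: MAI = Total Volume / Stand Age
MAI = 68.9 m^3/ha / 79 years
MAI = 0.87 m^3/ha/year

0.87


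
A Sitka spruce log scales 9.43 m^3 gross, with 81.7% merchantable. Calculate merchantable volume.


Formula: MV = V_total * (merchantable_pct / 100)
Merchantable fraction = 81.7% / 100 = 0.817
MV = 9.43 m^3 * 0.817 = 7.704 m^3

7.704


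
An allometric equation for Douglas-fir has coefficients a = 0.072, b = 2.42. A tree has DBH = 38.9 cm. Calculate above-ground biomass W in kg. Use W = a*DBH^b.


Formula: W = a * DBH^b  (allometric power law)
DBH^b = 38.9^2.42 = 7041.7084
W = 0.072 * 7041.7084 = 507.0 kg

507.0


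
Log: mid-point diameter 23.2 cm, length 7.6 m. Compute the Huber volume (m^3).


Huber: V = Am * L,  Am = pi*(Dm/200)^2
Am = pi*(23.2/200)^2 = 0.042273 m^2
V = 0.042273*7.6 = 0.3213 m^3

0.3213


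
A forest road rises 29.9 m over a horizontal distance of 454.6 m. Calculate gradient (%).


Formula: Gradient = rise / run * 100
Gradient = 29.9 / 454.6 * 100 = 6.6%

6.6


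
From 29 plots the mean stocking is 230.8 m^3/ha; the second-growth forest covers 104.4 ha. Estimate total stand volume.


Formula: Total Volume = Mean Volume per ha * Total Area
Total Volume = 230.8 m^3/ha * 104.4 ha
Total Volume = 24096 m^3

24096


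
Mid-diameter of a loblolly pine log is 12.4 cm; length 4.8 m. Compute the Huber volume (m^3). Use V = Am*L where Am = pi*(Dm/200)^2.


Huber: V = Am * L,  Am = pi*(Dm/200)^2
Am = pi*(12.4/200)^2 = 0.012076 m^2
V = 0.012076*4.8 = 0.058 m^3

0.058


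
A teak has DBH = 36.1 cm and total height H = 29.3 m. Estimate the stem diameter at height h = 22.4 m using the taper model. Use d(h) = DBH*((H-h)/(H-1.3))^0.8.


Taper: d(h) = DBH * ((H - h) / (H - 1.3))^0.8
Numerator = H - h = 29.3 - 22.4 = 6.9 m
Denominator = H - 1.3 = 29.3 - 1.3 = 28.0 m
Ratio = 6.9 / 28.0 = 0.24643
d = 36.1 * 0.24643^0.8 = 11.8 cm

11.8


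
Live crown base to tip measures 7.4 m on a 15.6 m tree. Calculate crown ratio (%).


Formula: Crown Ratio = (Crown Length / Total Height) * 100
CR = (7.4 m / 15.6 m) * 100
CR = 0.4744 * 100 = 47.4%

47.4


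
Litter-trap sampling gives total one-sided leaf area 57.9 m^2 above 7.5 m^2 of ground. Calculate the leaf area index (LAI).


Formula: LAI = total leaf area / ground area  (dimensionless)
LAI = 57.9 m^2 / 7.5 m^2
LAI = 7.72

7.72


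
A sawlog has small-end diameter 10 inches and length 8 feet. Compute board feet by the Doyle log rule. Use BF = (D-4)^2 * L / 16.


Doyle: BF = (D - 4)^2 * L / 16
Adjusted diameter = 10 - 4 = 6 in
(D-4)^2 = 6^2 = 36
BF = 36 * 8 / 16 = 18 BF

18


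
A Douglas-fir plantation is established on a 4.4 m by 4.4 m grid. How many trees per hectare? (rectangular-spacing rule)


Formula: TPH = 10000 m^2/ha / (spacing_x * spacing_y)
Area per tree = 4.4 m * 4.4 m = 19.36 m^2
TPH = 10000 / 19.36 = 517 trees/ha

517


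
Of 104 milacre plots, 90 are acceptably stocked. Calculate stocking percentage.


Formula: Stocking % = stocked plots / total plots * 100
Stocking = 90 / 104 * 100
Stocking = 0.8654 * 100 = 86.5%

86.5


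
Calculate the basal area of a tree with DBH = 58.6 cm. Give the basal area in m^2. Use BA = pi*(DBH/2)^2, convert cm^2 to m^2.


Formula: BA = pi * (DBH/2)^2 / 10000  (cm^2 to m^2)
Radius = DBH/2 = 58.6/2 = 29.3 cm
BA = pi * 29.3^2 / 10000
   = 2697.0259 cm^2 / 10000
   = 0.2697 m^2

0.2697


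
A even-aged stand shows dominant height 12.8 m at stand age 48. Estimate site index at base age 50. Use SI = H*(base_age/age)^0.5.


Formula: SI = H_dom * (base_age / age)^0.5
Age ratio = 50 / 48 = 1.04167
sqrt(age_ratio) = 1.02062
SI = 12.8 * 1.02062 = 13.1 m

13.1


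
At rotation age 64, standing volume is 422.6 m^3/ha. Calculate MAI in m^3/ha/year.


Formula: MAI = Total Volume / Stand Age
MAI = 422.6 m^3/ha / 64 years
MAI = 6.6 m^3/ha/year

6.6


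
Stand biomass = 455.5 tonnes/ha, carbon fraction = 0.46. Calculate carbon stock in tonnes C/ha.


Formula: Carbon Stock = Biomass * Carbon Fraction
C = 455.5 t/ha * 0.46
C = 209.5 t C/ha

209.5


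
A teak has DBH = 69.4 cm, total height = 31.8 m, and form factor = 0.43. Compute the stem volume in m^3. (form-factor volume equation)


Formula: V = pi * (DBH/200)^2 * H * ff
Radius = DBH/200 = 69.4/200 = 0.347 m
Radius^2 = 0.347^2 = 0.120409 m^2
V = pi * 0.120409 * 31.8 * 0.43
V = 5.173 m^3

5.173


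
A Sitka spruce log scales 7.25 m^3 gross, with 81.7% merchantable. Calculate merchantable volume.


Formula: MV = V_total * (merchantable_pct / 100)
Merchantable fraction = 81.7% / 100 = 0.817
MV = 7.25 m^3 * 0.817 = 5.923 m^3

5.923


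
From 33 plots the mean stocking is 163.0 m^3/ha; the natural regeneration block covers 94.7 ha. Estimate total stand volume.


Formula: Total Volume = Mean Volume per ha * Total Area
Total Volume = 163.0 m^3/ha * 94.7 ha
Total Volume = 15436 m^3

15436


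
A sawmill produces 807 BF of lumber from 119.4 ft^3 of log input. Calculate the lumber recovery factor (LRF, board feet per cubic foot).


Formula: LRF = Lumber Output (BF) / Log Input (ft^3)
LRF = 807 BF / 119.4 ft^3
LRF = 6.76 BF/ft^3

6.76


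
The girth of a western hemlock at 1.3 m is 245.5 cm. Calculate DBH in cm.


Formula: DBH = C / pi
DBH = 245.5 / pi
pi = 3.14159...
DBH = 78.1 cm

78.1


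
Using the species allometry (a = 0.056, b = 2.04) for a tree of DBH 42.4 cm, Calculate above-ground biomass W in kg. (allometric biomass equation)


Formula: W = a * DBH^b  (allometric power law)
DBH^b = 42.4^2.04 = 2088.4609
W = 0.056 * 2088.4609 = 117.0 kg

117.0


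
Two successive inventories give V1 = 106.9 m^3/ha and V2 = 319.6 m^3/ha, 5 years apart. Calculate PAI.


Formula: PAI = (V_T2 - V_T1) / (T2 - T1)
Volume increment = 319.6 - 106.9 = 212.7 m^3/ha
PAI = 212.7 / 5 = 42.54 m^3/ha/year

42.54


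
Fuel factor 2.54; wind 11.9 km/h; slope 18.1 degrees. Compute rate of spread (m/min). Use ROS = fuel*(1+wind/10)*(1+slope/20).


Formula: ROS = fuel * (1 + wind/10) * (1 + slope/20)
Wind factor = 1 + 11.9/10 = 2.19
Slope factor = 1 + 18.1/20 = 1.905
ROS = 2.54 * 2.19 * 1.905 = 10.6 m/min

10.6


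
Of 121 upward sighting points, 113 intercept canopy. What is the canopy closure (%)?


Formula: Canopy closure = covered points / total points * 100
Closure = 113 / 121 * 100
Closure = 0.9339 * 100 = 93.4%

93.4


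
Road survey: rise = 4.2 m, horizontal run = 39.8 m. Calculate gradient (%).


Formula: Gradient = rise / run * 100
Gradient = 4.2 / 39.8 * 100 = 10.6%

10.6


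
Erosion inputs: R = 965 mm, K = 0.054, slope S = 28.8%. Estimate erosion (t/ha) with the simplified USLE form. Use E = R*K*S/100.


Formula: E = R * K * S / 100  (simplified USLE)
R * K = 965 * 0.054 = 52.11
E = 52.11 * 28.8 / 100 = 15.01 t/ha

15.01


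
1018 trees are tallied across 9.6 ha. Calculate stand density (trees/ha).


Formula: Stand Density = N_trees / Area_ha
Density = 1018 trees / 9.6 ha
Density = 106 trees/ha

106


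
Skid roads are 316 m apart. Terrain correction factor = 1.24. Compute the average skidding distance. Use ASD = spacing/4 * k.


Formula: ASD = (spacing / 4) * correction
Uncorrected distance = spacing / 4 = 316 / 4 = 79 m
ASD = 79 * 1.24 = 98 m

98


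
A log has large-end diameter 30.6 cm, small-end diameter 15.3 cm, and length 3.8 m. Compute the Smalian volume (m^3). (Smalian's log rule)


Smalian: V = (A1 + A2)/2 * L,  A = pi*(D/200)^2
A1 = pi*(30.6/200)^2 = 0.073542 m^2
A2 = pi*(15.3/200)^2 = 0.018385 m^2
V = (0.073542+0.018385)/2*3.8 = 0.1747 m^3

0.1747


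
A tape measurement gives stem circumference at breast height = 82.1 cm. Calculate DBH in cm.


Formula: DBH = C / pi
DBH = 82.1 / pi
pi = 3.14159...
DBH = 26.1 cm

26.1


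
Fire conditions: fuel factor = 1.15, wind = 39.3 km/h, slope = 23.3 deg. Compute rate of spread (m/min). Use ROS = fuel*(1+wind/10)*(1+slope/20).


Formula: ROS = fuel * (1 + wind/10) * (1 + slope/20)
Wind factor = 1 + 39.3/10 = 4.93
Slope factor = 1 + 23.3/20 = 2.165
ROS = 1.15 * 4.93 * 2.165 = 12.27 m/min

12.27


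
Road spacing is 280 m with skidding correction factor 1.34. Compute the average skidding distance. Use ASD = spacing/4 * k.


Formula: ASD = (spacing / 4) * correction
Uncorrected distance = spacing / 4 = 280 / 4 = 70 m
ASD = 70 * 1.34 = 94 m

94


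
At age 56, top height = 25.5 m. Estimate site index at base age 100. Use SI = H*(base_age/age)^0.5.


Formula: SI = H_dom * (base_age / age)^0.5
Age ratio = 100 / 56 = 1.78571
sqrt(age_ratio) = 1.33631
SI = 25.5 * 1.33631 = 34.1 m

34.1


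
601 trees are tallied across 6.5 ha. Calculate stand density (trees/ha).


Formula: Stand Density = N_trees / Area_ha
Density = 601 trees / 6.5 ha
Density = 92 trees/ha

92


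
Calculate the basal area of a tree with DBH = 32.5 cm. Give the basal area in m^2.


Formula: BA = pi * (DBH/2)^2 / 10000  (cm^2 to m^2)
Radius = DBH/2 = 32.5/2 = 16.25 cm
BA = pi * 16.25^2 / 10000
   = 829.5768 cm^2 / 10000
   = 0.083 m^2

0.083


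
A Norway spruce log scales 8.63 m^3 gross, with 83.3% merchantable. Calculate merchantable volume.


Formula: MV = V_total * (merchantable_pct / 100)
Merchantable fraction = 83.3% / 100 = 0.833
MV = 8.63 m^3 * 0.833 = 7.189 m^3

7.189


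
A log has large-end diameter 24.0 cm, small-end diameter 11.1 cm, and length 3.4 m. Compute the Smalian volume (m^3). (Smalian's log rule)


Smalian: V = (A1 + A2)/2 * L,  A = pi*(D/200)^2
A1 = pi*(24.0/200)^2 = 0.045239 m^2
A2 = pi*(11.1/200)^2 = 0.009677 m^2
V = (0.045239+0.009677)/2*3.4 = 0.0934 m^3

0.0934


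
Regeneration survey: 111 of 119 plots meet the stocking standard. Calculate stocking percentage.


Formula: Stocking % = stocked plots / total plots * 100
Stocking = 111 / 119 * 100
Stocking = 0.9328 * 100 = 93.3%

93.3


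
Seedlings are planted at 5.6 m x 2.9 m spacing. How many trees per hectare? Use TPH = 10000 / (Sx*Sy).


Formula: TPH = 10000 m^2/ha / (spacing_x * spacing_y)
Area per tree = 5.6 m * 2.9 m = 16.24 m^2
TPH = 10000 / 16.24 = 616 trees/ha

616


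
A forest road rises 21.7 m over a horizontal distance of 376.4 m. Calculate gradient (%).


Formula: Gradient = rise / run * 100
Gradient = 21.7 / 376.4 * 100 = 5.8%

5.8


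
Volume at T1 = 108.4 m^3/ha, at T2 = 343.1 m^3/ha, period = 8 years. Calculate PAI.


Formula: PAI = (V_T2 - V_T1) / (T2 - T1)
Volume increment = 343.1 - 108.4 = 234.7 m^3/ha
PAI = 234.7 / 8 = 29.34 m^3/ha/year

29.34


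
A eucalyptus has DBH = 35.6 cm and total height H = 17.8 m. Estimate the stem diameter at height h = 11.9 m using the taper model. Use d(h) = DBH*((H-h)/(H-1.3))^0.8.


Taper: d(h) = DBH * ((H - h) / (H - 1.3))^0.8
Numerator = H - h = 17.8 - 11.9 = 5.9 m
Denominator = H - 1.3 = 17.8 - 1.3 = 16.5 m
Ratio = 5.9 / 16.5 = 0.35758
d = 35.6 * 0.35758^0.8 = 15.6 cm

15.6


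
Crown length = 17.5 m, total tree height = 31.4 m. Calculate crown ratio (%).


Formula: Crown Ratio = (Crown Length / Total Height) * 100
CR = (17.5 m / 31.4 m) * 100
CR = 0.5573 * 100 = 55.7%

55.7


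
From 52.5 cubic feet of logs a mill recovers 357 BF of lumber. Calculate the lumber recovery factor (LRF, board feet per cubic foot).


Formula: LRF = Lumber Output (BF) / Log Input (ft^3)
LRF = 357 BF / 52.5 ft^3
LRF = 6.8 BF/ft^3

6.8


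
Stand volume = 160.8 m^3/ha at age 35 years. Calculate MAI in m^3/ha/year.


Formula: MAI = Total Volume / Stand Age
MAI = 160.8 m^3/ha / 35 years
MAI = 4.59 m^3/ha/year

4.59


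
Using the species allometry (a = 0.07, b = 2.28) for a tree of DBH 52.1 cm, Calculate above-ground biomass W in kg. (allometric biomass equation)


Formula: W = a * DBH^b  (allometric power law)
DBH^b = 52.1^2.28 = 8210.8857
W = 0.07 * 8210.8857 = 574.8 kg

574.8


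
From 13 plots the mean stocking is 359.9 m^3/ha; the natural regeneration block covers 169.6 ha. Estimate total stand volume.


Formula: Total Volume = Mean Volume per ha * Total Area
Total Volume = 359.9 m^3/ha * 169.6 ha
Total Volume = 61039 m^3

61039


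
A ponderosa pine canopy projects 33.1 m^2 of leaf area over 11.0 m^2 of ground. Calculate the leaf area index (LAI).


Formula: LAI = total leaf area / ground area  (dimensionless)
LAI = 33.1 m^2 / 11.0 m^2
LAI = 3.01

3.01


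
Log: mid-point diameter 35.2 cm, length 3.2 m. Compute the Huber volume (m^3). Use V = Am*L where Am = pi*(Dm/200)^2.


Huber: V = Am * L,  Am = pi*(Dm/200)^2
Am = pi*(35.2/200)^2 = 0.097314 m^2
V = 0.097314*3.2 = 0.3114 m^3

0.3114


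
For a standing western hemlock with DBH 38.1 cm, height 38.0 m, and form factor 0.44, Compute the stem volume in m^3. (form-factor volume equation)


Formula: V = pi * (DBH/200)^2 * H * ff
Radius = DBH/200 = 38.1/200 = 0.1905 m
Radius^2 = 0.1905^2 = 0.03629025 m^2
V = pi * 0.03629025 * 38.0 * 0.44
V = 1.906 m^3

1.906


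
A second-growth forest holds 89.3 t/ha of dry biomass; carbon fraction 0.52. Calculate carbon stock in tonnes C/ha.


Formula: Carbon Stock = Biomass * Carbon Fraction
C = 89.3 t/ha * 0.52
C = 46.4 t C/ha

46.4


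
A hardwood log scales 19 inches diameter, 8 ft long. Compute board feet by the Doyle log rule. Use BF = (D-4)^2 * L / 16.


Doyle: BF = (D - 4)^2 * L / 16
Adjusted diameter = 19 - 4 = 15 in
(D-4)^2 = 15^2 = 225
BF = 225 * 8 / 16 = 113 BF

113


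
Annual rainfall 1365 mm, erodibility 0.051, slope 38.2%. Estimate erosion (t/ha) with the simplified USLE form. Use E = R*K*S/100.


Formula: E = R * K * S / 100  (simplified USLE)
R * K = 1365 * 0.051 = 69.615
E = 69.615 * 38.2 / 100 = 26.59 t/ha

26.59


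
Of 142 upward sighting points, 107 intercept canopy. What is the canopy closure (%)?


Formula: Canopy closure = covered points / total points * 100
Closure = 107 / 142 * 100
Closure = 0.7535 * 100 = 75.4%

75.4


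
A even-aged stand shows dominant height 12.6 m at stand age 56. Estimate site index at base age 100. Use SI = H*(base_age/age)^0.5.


Formula: SI = H_dom * (base_age / age)^0.5
Age ratio = 100 / 56 = 1.78571
sqrt(age_ratio) = 1.33631
SI = 12.6 * 1.33631 = 16.8 m

16.8


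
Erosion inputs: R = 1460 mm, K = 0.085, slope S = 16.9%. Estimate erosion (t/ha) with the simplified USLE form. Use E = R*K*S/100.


Formula: E = R * K * S / 100  (simplified USLE)
R * K = 1460 * 0.085 = 124.1
E = 124.1 * 16.9 / 100 = 20.97 t/ha

20.97


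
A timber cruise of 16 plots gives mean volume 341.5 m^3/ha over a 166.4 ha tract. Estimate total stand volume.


Formula: Total Volume = Mean Volume per ha * Total Area
Total Volume = 341.5 m^3/ha * 166.4 ha
Total Volume = 56826 m^3

56826


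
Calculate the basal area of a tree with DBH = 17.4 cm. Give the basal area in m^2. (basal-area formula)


Formula: BA = pi * (DBH/2)^2 / 10000  (cm^2 to m^2)
Radius = DBH/2 = 17.4/2 = 8.7 cm
BA = pi * 8.7^2 / 10000
   = 237.7871 cm^2 / 10000
   = 0.0238 m^2

0.0238


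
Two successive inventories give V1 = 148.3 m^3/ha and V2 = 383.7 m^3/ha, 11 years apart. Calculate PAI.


Formula: PAI = (V_T2 - V_T1) / (T2 - T1)
Volume increment = 383.7 - 148.3 = 235.4 m^3/ha
PAI = 235.4 / 11 = 21.4 m^3/ha/year

21.4


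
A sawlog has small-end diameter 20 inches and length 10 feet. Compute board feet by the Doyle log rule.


Doyle: BF = (D - 4)^2 * L / 16
Adjusted diameter = 20 - 4 = 16 in
(D-4)^2 = 16^2 = 256
BF = 256 * 10 / 16 = 160 BF

160


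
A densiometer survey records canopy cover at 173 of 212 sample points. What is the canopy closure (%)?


Formula: Canopy closure = covered points / total points * 100
Closure = 173 / 212 * 100
Closure = 0.816 * 100 = 81.6%

81.6


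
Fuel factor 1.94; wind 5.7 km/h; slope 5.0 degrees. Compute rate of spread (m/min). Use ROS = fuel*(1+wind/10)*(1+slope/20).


Formula: ROS = fuel * (1 + wind/10) * (1 + slope/20)
Wind factor = 1 + 5.7/10 = 1.57
Slope factor = 1 + 5.0/20 = 1.25
ROS = 1.94 * 1.57 * 1.25 = 3.81 m/min

3.81


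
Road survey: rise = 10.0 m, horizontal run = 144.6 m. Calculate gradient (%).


Formula: Gradient = rise / run * 100
Gradient = 10.0 / 144.6 * 100 = 6.9%

6.9


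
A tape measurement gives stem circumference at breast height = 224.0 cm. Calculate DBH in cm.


Formula: DBH = C / pi
DBH = 224.0 / pi
pi = 3.14159...
DBH = 71.3 cm

71.3


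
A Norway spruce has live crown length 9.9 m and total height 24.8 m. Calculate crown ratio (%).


Formula: Crown Ratio = (Crown Length / Total Height) * 100
CR = (9.9 m / 24.8 m) * 100
CR = 0.3992 * 100 = 39.9%

39.9


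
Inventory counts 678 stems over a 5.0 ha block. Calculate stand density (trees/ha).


Formula: Stand Density = N_trees / Area_ha
Density = 678 trees / 5.0 ha
Density = 136 trees/ha

136


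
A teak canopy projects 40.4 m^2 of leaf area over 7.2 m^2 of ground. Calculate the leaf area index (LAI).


Formula: LAI = total leaf area / ground area  (dimensionless)
LAI = 40.4 m^2 / 7.2 m^2
LAI = 5.61

5.61


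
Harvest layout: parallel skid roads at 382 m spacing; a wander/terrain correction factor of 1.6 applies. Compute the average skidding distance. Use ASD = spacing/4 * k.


Formula: ASD = (spacing / 4) * correction
Uncorrected distance = spacing / 4 = 382 / 4 = 95.5 m
ASD = 95.5 * 1.6 = 153 m

153


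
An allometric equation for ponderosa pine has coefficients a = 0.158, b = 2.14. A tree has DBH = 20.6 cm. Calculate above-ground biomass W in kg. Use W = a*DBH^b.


Formula: W = a * DBH^b  (allometric power law)
DBH^b = 20.6^2.14 = 648.1505
W = 0.158 * 648.1505 = 102.4 kg

102.4


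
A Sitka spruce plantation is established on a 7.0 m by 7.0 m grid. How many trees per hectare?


Formula: TPH = 10000 m^2/ha / (spacing_x * spacing_y)
Area per tree = 7.0 m * 7.0 m = 49.0 m^2
TPH = 10000 / 49.0 = 204 trees/ha

204


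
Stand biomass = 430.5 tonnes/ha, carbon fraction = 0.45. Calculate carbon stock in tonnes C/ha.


Formula: Carbon Stock = Biomass * Carbon Fraction
C = 430.5 t/ha * 0.45
C = 193.7 t C/ha

193.7


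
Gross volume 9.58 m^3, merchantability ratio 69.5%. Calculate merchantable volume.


Formula: MV = V_total * (merchantable_pct / 100)
Merchantable fraction = 69.5% / 100 = 0.695
MV = 9.58 m^3 * 0.695 = 6.658 m^3

6.658


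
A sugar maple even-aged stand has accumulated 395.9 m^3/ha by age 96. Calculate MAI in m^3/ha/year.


Formula: MAI = Total Volume / Stand Age
MAI = 395.9 m^3/ha / 96 years
MAI = 4.12 m^3/ha/year

4.12


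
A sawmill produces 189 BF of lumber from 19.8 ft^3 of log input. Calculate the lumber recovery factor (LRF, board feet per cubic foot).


Formula: LRF = Lumber Output (BF) / Log Input (ft^3)
LRF = 189 BF / 19.8 ft^3
LRF = 9.55 BF/ft^3

9.55


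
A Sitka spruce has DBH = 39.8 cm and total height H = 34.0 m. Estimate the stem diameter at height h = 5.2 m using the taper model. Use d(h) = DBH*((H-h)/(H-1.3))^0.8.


Taper: d(h) = DBH * ((H - h) / (H - 1.3))^0.8
Numerator = H - h = 34.0 - 5.2 = 28.8 m
Denominator = H - 1.3 = 34.0 - 1.3 = 32.7 m
Ratio = 28.8 / 32.7 = 0.88073
d = 39.8 * 0.88073^0.8 = 36.0 cm

36.0


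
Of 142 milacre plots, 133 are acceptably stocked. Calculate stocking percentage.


Formula: Stocking % = stocked plots / total plots * 100
Stocking = 133 / 142 * 100
Stocking = 0.9366 * 100 = 93.7%

93.7


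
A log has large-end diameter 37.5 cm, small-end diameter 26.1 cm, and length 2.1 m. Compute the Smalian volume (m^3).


Smalian: V = (A1 + A2)/2 * L,  A = pi*(D/200)^2
A1 = pi*(37.5/200)^2 = 0.110447 m^2
A2 = pi*(26.1/200)^2 = 0.053502 m^2
V = (0.110447+0.053502)/2*2.1 = 0.1721 m^3

0.1721


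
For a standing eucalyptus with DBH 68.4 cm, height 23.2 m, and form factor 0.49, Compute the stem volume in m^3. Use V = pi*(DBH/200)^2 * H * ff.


Formula: V = pi * (DBH/200)^2 * H * ff
Radius = DBH/200 = 68.4/200 = 0.342 m
Radius^2 = 0.342^2 = 0.116964 m^2
V = pi * 0.116964 * 23.2 * 0.49
V = 4.177 m^3

4.177


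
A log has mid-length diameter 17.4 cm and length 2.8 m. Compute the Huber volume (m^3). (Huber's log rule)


Huber: V = Am * L,  Am = pi*(Dm/200)^2
Am = pi*(17.4/200)^2 = 0.023779 m^2
V = 0.023779*2.8 = 0.0666 m^3

0.0666


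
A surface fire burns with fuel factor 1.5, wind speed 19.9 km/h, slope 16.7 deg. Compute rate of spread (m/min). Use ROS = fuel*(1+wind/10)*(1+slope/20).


Formula: ROS = fuel * (1 + wind/10) * (1 + slope/20)
Wind factor = 1 + 19.9/10 = 2.99
Slope factor = 1 + 16.7/20 = 1.835
ROS = 1.5 * 2.99 * 1.835 = 8.23 m/min

8.23


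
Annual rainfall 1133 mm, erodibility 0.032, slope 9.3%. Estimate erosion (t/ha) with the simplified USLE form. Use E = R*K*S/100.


Formula: E = R * K * S / 100  (simplified USLE)
R * K = 1133 * 0.032 = 36.256
E = 36.256 * 9.3 / 100 = 3.37 t/ha

3.37


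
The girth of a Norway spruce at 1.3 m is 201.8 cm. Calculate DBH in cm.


Formula: DBH = C / pi
DBH = 201.8 / pi
pi = 3.14159...
DBH = 64.2 cm

64.2


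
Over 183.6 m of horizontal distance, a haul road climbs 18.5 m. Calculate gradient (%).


Formula: Gradient = rise / run * 100
Gradient = 18.5 / 183.6 * 100 = 10.1%

10.1


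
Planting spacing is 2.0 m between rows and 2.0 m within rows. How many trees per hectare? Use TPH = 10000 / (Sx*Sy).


Formula: TPH = 10000 m^2/ha / (spacing_x * spacing_y)
Area per tree = 2.0 m * 2.0 m = 4.0 m^2
TPH = 10000 / 4.0 = 2500 trees/ha

2500


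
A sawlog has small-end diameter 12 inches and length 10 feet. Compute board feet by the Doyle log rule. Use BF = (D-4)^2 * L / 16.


Doyle: BF = (D - 4)^2 * L / 16
Adjusted diameter = 12 - 4 = 8 in
(D-4)^2 = 8^2 = 64
BF = 64 * 10 / 16 = 40 BF

40


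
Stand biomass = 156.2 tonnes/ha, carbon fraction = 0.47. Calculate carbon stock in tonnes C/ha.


Formula: Carbon Stock = Biomass * Carbon Fraction
C = 156.2 t/ha * 0.47
C = 73.4 t C/ha

73.4


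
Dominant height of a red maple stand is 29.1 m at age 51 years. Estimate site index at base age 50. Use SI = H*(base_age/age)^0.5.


Formula: SI = H_dom * (base_age / age)^0.5
Age ratio = 50 / 51 = 0.98039
sqrt(age_ratio) = 0.99015
SI = 29.1 * 0.99015 = 28.8 m

28.8


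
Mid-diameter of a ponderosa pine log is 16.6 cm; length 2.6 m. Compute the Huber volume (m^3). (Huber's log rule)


Huber: V = Am * L,  Am = pi*(Dm/200)^2
Am = pi*(16.6/200)^2 = 0.021642 m^2
V = 0.021642*2.6 = 0.0563 m^3

0.0563


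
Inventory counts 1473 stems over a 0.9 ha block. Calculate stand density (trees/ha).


Formula: Stand Density = N_trees / Area_ha
Density = 1473 trees / 0.9 ha
Density = 1637 trees/ha

1637


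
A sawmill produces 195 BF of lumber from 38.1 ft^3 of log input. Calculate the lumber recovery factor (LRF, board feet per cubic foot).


Formula: LRF = Lumber Output (BF) / Log Input (ft^3)
LRF = 195 BF / 38.1 ft^3
LRF = 5.12 BF/ft^3

5.12


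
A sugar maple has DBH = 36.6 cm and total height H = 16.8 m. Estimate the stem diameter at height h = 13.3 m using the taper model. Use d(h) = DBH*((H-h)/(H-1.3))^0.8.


Taper: d(h) = DBH * ((H - h) / (H - 1.3))^0.8
Numerator = H - h = 16.8 - 13.3 = 3.5 m
Denominator = H - 1.3 = 16.8 - 1.3 = 15.5 m
Ratio = 3.5 / 15.5 = 0.22581
d = 36.6 * 0.22581^0.8 = 11.1 cm

11.1


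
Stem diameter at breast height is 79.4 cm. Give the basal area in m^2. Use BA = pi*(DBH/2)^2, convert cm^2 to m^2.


Formula: BA = pi * (DBH/2)^2 / 10000  (cm^2 to m^2)
Radius = DBH/2 = 79.4/2 = 39.7 cm
BA = pi * 39.7^2 / 10000
   = 4951.4328 cm^2 / 10000
   = 0.4951 m^2

0.4951


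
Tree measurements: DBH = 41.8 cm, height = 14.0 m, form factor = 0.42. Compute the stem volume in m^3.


Formula: V = pi * (DBH/200)^2 * H * ff
Radius = DBH/200 = 41.8/200 = 0.209 m
Radius^2 = 0.209^2 = 0.043681 m^2
V = pi * 0.043681 * 14.0 * 0.42
V = 0.807 m^3

0.807


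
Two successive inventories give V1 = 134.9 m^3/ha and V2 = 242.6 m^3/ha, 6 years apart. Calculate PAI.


Formula: PAI = (V_T2 - V_T1) / (T2 - T1)
Volume increment = 242.6 - 134.9 = 107.7 m^3/ha
PAI = 107.7 / 6 = 17.95 m^3/ha/year

17.95


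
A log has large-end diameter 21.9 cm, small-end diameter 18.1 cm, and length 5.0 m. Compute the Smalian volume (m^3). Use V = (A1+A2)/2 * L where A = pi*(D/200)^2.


Smalian: V = (A1 + A2)/2 * L,  A = pi*(D/200)^2
A1 = pi*(21.9/200)^2 = 0.037668 m^2
A2 = pi*(18.1/200)^2 = 0.02573 m^2
V = (0.037668+0.02573)/2*5.0 = 0.1585 m^3

0.1585


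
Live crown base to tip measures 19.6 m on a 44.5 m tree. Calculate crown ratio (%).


Formula: Crown Ratio = (Crown Length / Total Height) * 100
CR = (19.6 m / 44.5 m) * 100
CR = 0.4404 * 100 = 44.0%

44.0


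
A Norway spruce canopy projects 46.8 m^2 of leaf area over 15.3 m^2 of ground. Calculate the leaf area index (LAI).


Formula: LAI = total leaf area / ground area  (dimensionless)
LAI = 46.8 m^2 / 15.3 m^2
LAI = 3.06

3.06


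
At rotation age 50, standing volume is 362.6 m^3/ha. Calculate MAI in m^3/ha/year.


Formula: MAI = Total Volume / Stand Age
MAI = 362.6 m^3/ha / 50 years
MAI = 7.25 m^3/ha/year

7.25


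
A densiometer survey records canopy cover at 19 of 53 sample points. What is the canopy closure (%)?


Formula: Canopy closure = covered points / total points * 100
Closure = 19 / 53 * 100
Closure = 0.3585 * 100 = 35.8%

35.8


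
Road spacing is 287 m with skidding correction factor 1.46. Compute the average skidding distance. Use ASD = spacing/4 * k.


Formula: ASD = (spacing / 4) * correction
Uncorrected distance = spacing / 4 = 287 / 4 = 71.75 m
ASD = 71.75 * 1.46 = 105 m

105


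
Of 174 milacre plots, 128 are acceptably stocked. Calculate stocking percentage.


Formula: Stocking % = stocked plots / total plots * 100
Stocking = 128 / 174 * 100
Stocking = 0.7356 * 100 = 73.6%

73.6


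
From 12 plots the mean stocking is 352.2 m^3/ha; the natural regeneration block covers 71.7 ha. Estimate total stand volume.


Formula: Total Volume = Mean Volume per ha * Total Area
Total Volume = 352.2 m^3/ha * 71.7 ha
Total Volume = 25253 m^3

25253


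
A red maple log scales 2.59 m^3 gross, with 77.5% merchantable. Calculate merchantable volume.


Formula: MV = V_total * (merchantable_pct / 100)
Merchantable fraction = 77.5% / 100 = 0.775
MV = 2.59 m^3 * 0.775 = 2.007 m^3

2.007


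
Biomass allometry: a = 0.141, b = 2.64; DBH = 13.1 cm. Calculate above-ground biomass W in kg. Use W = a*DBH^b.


Formula: W = a * DBH^b  (allometric power law)
DBH^b = 13.1^2.64 = 890.4227
W = 0.141 * 890.4227 = 125.5 kg

125.5


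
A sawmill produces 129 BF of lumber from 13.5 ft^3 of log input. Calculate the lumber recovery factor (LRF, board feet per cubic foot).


Formula: LRF = Lumber Output (BF) / Log Input (ft^3)
LRF = 129 BF / 13.5 ft^3
LRF = 9.56 BF/ft^3

9.56


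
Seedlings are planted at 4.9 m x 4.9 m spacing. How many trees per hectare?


Formula: TPH = 10000 m^2/ha / (spacing_x * spacing_y)
Area per tree = 4.9 m * 4.9 m = 24.01 m^2
TPH = 10000 / 24.01 = 416 trees/ha

416


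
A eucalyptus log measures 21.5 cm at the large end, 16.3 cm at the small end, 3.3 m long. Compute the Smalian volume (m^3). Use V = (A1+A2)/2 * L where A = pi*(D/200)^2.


Smalian: V = (A1 + A2)/2 * L,  A = pi*(D/200)^2
A1 = pi*(21.5/200)^2 = 0.036305 m^2
A2 = pi*(16.3/200)^2 = 0.020867 m^2
V = (0.036305+0.020867)/2*3.3 = 0.0943 m^3

0.0943


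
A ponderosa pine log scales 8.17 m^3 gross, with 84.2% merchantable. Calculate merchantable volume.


Formula: MV = V_total * (merchantable_pct / 100)
Merchantable fraction = 84.2% / 100 = 0.842
MV = 8.17 m^3 * 0.842 = 6.879 m^3

6.879


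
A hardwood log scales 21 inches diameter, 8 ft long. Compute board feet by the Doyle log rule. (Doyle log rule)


Doyle: BF = (D - 4)^2 * L / 16
Adjusted diameter = 21 - 4 = 17 in
(D-4)^2 = 17^2 = 289
BF = 289 * 8 / 16 = 145 BF

145


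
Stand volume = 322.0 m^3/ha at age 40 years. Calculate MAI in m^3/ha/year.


Formula: MAI = Total Volume / Stand Age
MAI = 322.0 m^3/ha / 40 years
MAI = 8.05 m^3/ha/year

8.05


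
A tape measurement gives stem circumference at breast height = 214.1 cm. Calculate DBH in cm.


Formula: DBH = C / pi
DBH = 214.1 / pi
pi = 3.14159...
DBH = 68.2 cm

68.2


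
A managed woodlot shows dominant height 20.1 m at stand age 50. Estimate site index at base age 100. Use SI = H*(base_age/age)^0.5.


Formula: SI = H_dom * (base_age / age)^0.5
Age ratio = 100 / 50 = 2.0
sqrt(age_ratio) = 1.41421
SI = 20.1 * 1.41421 = 28.4 m

28.4


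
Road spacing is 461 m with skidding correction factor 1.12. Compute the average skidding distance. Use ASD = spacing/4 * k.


Formula: ASD = (spacing / 4) * correction
Uncorrected distance = spacing / 4 = 461 / 4 = 115.25 m
ASD = 115.25 * 1.12 = 129 m

129


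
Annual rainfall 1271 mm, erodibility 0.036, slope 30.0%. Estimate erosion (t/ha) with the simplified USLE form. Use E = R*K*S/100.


Formula: E = R * K * S / 100  (simplified USLE)
R * K = 1271 * 0.036 = 45.756
E = 45.756 * 30.0 / 100 = 13.73 t/ha

13.73


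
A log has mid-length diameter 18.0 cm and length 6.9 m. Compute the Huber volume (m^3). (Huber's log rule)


Huber: V = Am * L,  Am = pi*(Dm/200)^2
Am = pi*(18.0/200)^2 = 0.025447 m^2
V = 0.025447*6.9 = 0.1756 m^3

0.1756


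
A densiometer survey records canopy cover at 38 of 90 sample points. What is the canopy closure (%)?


Formula: Canopy closure = covered points / total points * 100
Closure = 38 / 90 * 100
Closure = 0.4222 * 100 = 42.2%

42.2


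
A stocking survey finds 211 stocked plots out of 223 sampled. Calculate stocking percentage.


Formula: Stocking % = stocked plots / total plots * 100
Stocking = 211 / 223 * 100
Stocking = 0.9462 * 100 = 94.6%

94.6


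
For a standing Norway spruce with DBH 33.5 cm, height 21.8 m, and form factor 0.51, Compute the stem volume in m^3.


Formula: V = pi * (DBH/200)^2 * H * ff
Radius = DBH/200 = 33.5/200 = 0.1675 m
Radius^2 = 0.1675^2 = 0.02805625 m^2
V = pi * 0.02805625 * 21.8 * 0.51
V = 0.98 m^3

0.98


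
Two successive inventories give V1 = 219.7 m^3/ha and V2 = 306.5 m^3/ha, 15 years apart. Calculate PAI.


Formula: PAI = (V_T2 - V_T1) / (T2 - T1)
Volume increment = 306.5 - 219.7 = 86.8 m^3/ha
PAI = 86.8 / 15 = 5.79 m^3/ha/year

5.79


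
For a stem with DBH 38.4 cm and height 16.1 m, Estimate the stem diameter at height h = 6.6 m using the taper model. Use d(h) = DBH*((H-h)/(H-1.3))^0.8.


Taper: d(h) = DBH * ((H - h) / (H - 1.3))^0.8
Numerator = H - h = 16.1 - 6.6 = 9.5 m
Denominator = H - 1.3 = 16.1 - 1.3 = 14.8 m
Ratio = 9.5 / 14.8 = 0.64189
d = 38.4 * 0.64189^0.8 = 26.9 cm

26.9


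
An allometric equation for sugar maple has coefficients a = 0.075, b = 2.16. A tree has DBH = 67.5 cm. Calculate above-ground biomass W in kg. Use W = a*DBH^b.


Formula: W = a * DBH^b  (allometric power law)
DBH^b = 67.5^2.16 = 8939.1484
W = 0.075 * 8939.1484 = 670.4 kg

670.4


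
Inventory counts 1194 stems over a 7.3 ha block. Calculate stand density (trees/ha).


Formula: Stand Density = N_trees / Area_ha
Density = 1194 trees / 7.3 ha
Density = 164 trees/ha

164


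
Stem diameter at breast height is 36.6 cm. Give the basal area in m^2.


Formula: BA = pi * (DBH/2)^2 / 10000  (cm^2 to m^2)
Radius = DBH/2 = 36.6/2 = 18.3 cm
BA = pi * 18.3^2 / 10000
   = 1052.088 cm^2 / 10000
   = 0.1052 m^2

0.1052


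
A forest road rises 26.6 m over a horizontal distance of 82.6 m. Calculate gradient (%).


Formula: Gradient = rise / run * 100
Gradient = 26.6 / 82.6 * 100 = 32.2%

32.2


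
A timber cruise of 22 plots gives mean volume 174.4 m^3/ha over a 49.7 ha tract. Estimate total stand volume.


Formula: Total Volume = Mean Volume per ha * Total Area
Total Volume = 174.4 m^3/ha * 49.7 ha
Total Volume = 8668 m^3

8668


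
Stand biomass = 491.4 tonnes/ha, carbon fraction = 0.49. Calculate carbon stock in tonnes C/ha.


Formula: Carbon Stock = Biomass * Carbon Fraction
C = 491.4 t/ha * 0.49
C = 240.8 t C/ha

240.8


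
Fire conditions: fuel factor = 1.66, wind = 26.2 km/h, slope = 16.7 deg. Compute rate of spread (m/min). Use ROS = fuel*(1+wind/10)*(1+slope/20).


Formula: ROS = fuel * (1 + wind/10) * (1 + slope/20)
Wind factor = 1 + 26.2/10 = 3.62
Slope factor = 1 + 16.7/20 = 1.835
ROS = 1.66 * 3.62 * 1.835 = 11.03 m/min

11.03


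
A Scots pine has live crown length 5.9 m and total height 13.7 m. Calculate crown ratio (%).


Formula: Crown Ratio = (Crown Length / Total Height) * 100
CR = (5.9 m / 13.7 m) * 100
CR = 0.4307 * 100 = 43.1%

43.1


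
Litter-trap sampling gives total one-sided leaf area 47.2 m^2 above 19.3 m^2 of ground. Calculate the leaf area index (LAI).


Formula: LAI = total leaf area / ground area  (dimensionless)
LAI = 47.2 m^2 / 19.3 m^2
LAI = 2.45

2.45


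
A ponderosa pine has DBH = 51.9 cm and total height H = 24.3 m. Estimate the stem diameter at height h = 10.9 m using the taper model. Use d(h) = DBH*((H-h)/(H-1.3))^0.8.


Taper: d(h) = DBH * ((H - h) / (H - 1.3))^0.8
Numerator = H - h = 24.3 - 10.9 = 13.4 m
Denominator = H - 1.3 = 24.3 - 1.3 = 23.0 m
Ratio = 13.4 / 23.0 = 0.58261
d = 51.9 * 0.58261^0.8 = 33.7 cm

33.7


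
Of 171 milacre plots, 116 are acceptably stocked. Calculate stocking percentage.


Formula: Stocking % = stocked plots / total plots * 100
Stocking = 116 / 171 * 100
Stocking = 0.6784 * 100 = 67.8%

67.8


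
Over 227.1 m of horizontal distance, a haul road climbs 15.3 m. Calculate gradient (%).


Formula: Gradient = rise / run * 100
Gradient = 15.3 / 227.1 * 100 = 6.7%

6.7


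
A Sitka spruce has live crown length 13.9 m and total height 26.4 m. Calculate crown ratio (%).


Formula: Crown Ratio = (Crown Length / Total Height) * 100
CR = (13.9 m / 26.4 m) * 100
CR = 0.5265 * 100 = 52.7%

52.7


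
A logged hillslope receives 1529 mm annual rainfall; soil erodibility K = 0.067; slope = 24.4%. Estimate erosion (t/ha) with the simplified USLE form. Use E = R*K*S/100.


Formula: E = R * K * S / 100  (simplified USLE)
R * K = 1529 * 0.067 = 102.443
E = 102.443 * 24.4 / 100 = 25.0 t/ha

25.0
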